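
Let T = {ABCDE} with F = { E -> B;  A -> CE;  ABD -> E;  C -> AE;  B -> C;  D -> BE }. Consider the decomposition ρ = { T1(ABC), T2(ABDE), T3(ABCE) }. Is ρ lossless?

Yes

Chase test. Columns are ABCDE; row i has aⱼ where attribute j ∈ Ti, else bᵢⱼ.
Initial tableau (one row per fragment):
  row 1: a1 a2 a3 b14 b15
  row 2: a1 a2 b23 a4 a5
  row 3: a1 a2 a3 b34 a5
Rows 1 and 2 agree on A; apply A→CE and equate their CE entries.
Row 2 is now all distinguished symbols — the join is lossless.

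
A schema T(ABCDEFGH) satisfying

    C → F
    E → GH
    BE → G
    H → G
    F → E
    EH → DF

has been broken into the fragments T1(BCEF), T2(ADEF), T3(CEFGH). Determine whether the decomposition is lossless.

No

Chase test. Columns are ABCDEFGH; row i has aⱼ where attribute j ∈ Ti, else bᵢⱼ.
Initial tableau (one row per fragment):
  row 1: b11 a2 a3 b14 a5 a6 b17 b18
  row 2: a1 b22 b23 a4 a5 a6 b27 b28
  row 3: b31 b32 a3 b34 a5 a6 a7 a8
Rows 1 and 2 agree on E; apply E→GH and equate their GH entries.
Rows 1 and 3 agree on E; apply E→GH and equate their GH entries.
Rows 1 and 2 agree on EH; apply EH→DF and equate their DF entries.
Rows 1 and 3 agree on EH; apply EH→DF and equate their DF entries.
No row becomes fully distinguished — the join is lossy.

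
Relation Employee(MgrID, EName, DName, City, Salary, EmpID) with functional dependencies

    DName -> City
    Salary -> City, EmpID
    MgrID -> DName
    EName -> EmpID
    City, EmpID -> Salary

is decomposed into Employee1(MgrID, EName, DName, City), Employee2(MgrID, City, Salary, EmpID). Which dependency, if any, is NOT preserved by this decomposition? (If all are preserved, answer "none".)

EName -> EmpID

Check EName → EmpID: no single fragment contains all of {EName, EmpID}, and the restricted closure of {EName} across the fragments never reaches {EmpID}.
DName → City is preserved.
Salary → City, EmpID is preserved.
MgrID → DName is preserved.
City, EmpID → Salary is preserved.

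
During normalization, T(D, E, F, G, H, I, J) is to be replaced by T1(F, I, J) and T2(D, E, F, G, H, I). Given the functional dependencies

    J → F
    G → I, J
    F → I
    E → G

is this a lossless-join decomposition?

Common attributes: T1 ∩ T2 = {F, I}.
No dependency enlarges {F, I}, so (F, I)⁺ = {F, I}.
The closure contains neither all of T1 = {F, I, J} nor all of T2 = {D, E, F, G, H, I}, so the common attributes are not a superkey of either fragment. The join is lossy.

No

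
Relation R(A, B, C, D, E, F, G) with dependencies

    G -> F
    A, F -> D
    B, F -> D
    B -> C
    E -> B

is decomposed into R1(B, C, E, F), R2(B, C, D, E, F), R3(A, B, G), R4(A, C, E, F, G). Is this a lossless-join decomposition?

Chase test. Columns are A, B, C, D, E, F, G; row i has aⱼ where attribute j ∈ Ri, else bᵢⱼ.
Initial tableau (one row per fragment):
  row 1: b11 a2 a3 b14 a5 a6 b17
  row 2: b21 a2 a3 a4 a5 a6 b27
  row 3: a1 a2 b33 b34 b35 b36 a7
  row 4: a1 b42 a3 b44 a5 a6 a7
Rows 3 and 4 agree on G; apply G→F and equate their F entries.
Rows 3 and 4 agree on A, F; apply A, F→D and equate their D entries.
Rows 1 and 2 agree on B, F; apply B, F→D and equate their D entries.
Rows 1 and 3 agree on B, F; apply B, F→D and equate their D entries.
Rows 1 and 3 agree on B; apply B→C and equate their C entries.
Rows 1 and 4 agree on E; apply E→B and equate their B entries.
Row 4 is now all distinguished symbols — the join is lossless.

Yes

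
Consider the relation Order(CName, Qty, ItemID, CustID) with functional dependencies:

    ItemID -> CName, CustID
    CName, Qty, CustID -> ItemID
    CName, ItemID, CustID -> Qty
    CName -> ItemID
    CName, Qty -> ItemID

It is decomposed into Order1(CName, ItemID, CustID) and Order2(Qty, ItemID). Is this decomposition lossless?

Common attributes: Order1 ∩ Order2 = {ItemID}.
Closure of {ItemID}: ItemID → CName, CustID applies, adding CName, CustID; CName, ItemID, CustID → Qty applies, adding Qty. So (ItemID)⁺ = {CName, Qty, ItemID, CustID}.
This closure contains every attribute of Order1, so Order1 ∩ Order2 → Order1. The join is lossless.

Yes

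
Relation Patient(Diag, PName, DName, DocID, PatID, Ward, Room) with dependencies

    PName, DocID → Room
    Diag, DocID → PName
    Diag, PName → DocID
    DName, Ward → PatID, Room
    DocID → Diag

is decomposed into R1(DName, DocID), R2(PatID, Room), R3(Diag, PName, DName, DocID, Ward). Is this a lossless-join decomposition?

No

Chase test. Columns are Diag, PName, DName, DocID, PatID, Ward, Room; row i has aⱼ where attribute j ∈ Ri, else bᵢⱼ.
Initial tableau (one row per fragment):
  row 1: b11 b12 a3 a4 b15 b16 b17
  row 2: b21 b22 b23 b24 a5 b26 a7
  row 3: a1 a2 a3 a4 b35 a6 b37
Rows 1 and 3 agree on DocID; apply DocID→Diag and equate their Diag entries.
Rows 1 and 3 agree on Diag, DocID; apply Diag, DocID→PName and equate their PName entries.
Rows 1 and 3 agree on PName, DocID; apply PName, DocID→Room and equate their Room entries.
No row becomes fully distinguished — the join is lossy.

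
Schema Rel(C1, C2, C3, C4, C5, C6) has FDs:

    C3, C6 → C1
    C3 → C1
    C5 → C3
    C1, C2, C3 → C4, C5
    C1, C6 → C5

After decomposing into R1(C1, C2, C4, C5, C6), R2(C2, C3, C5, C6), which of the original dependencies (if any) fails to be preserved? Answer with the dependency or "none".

C3 → C1

Check C3 → C1: no single fragment contains all of {C1, C3}, and the restricted closure of {C3} across the fragments never reaches {C1}.
C3, C6 → C1 is preserved.
C5 → C3 is preserved.
C1, C2, C3 → C4, C5 is preserved.
C1, C6 → C5 is preserved.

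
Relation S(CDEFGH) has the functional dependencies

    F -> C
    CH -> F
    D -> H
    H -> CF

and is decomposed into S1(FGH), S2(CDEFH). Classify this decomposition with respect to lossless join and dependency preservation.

lossy but dependency-preserving

Lossless test: (FH)⁺ = {CFH}, which is a superkey of neither fragment — lossy.
Dependency preservation: every FD's attributes lie within a single fragment, so each can be enforced locally — preserved.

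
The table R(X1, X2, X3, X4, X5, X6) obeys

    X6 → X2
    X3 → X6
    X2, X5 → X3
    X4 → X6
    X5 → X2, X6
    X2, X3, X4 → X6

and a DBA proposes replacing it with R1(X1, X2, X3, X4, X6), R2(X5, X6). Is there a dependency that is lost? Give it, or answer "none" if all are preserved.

X2, X5 → X3

Check X2, X5 → X3: no single fragment contains all of {X2, X3, X5}, and the restricted closure of {X2, X5} across the fragments never reaches {X3}.
X6 → X2 is preserved.
X3 → X6 is preserved.
X4 → X6 is preserved.
X5 → X2, X6 is preserved.
X2, X3, X4 → X6 is preserved.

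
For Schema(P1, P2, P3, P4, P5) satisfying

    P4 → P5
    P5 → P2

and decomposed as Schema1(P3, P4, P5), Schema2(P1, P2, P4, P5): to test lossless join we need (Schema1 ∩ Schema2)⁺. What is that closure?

Schema1 ∩ Schema2 = {P4, P5}.
P5 → P2 applies, adding P2
Closure: {P2, P4, P5}.

P2, P4, P5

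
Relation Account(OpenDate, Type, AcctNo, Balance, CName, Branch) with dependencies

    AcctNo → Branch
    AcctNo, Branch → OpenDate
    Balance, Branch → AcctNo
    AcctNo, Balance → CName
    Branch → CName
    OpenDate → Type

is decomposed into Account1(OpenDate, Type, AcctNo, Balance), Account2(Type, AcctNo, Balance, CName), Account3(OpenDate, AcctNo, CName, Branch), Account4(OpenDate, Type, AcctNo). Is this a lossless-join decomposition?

Yes

Chase test. Columns are OpenDate, Type, AcctNo, Balance, CName, Branch; row i has aⱼ where attribute j ∈ Accounti, else bᵢⱼ.
Initial tableau (one row per fragment):
  row 1: a1 a2 a3 a4 b15 b16
  row 2: b21 a2 a3 a4 a5 b26
  row 3: a1 b32 a3 b34 a5 a6
  row 4: a1 a2 a3 b44 b45 b46
Rows 1 and 2 agree on AcctNo; apply AcctNo→Branch and equate their Branch entries.
Rows 1 and 3 agree on AcctNo; apply AcctNo→Branch and equate their Branch entries.
Rows 1 and 4 agree on AcctNo; apply AcctNo→Branch and equate their Branch entries.
Rows 1 and 2 agree on AcctNo, Branch; apply AcctNo, Branch→OpenDate and equate their OpenDate entries.
Rows 1 and 2 agree on AcctNo, Balance; apply AcctNo, Balance→CName and equate their CName entries.
Rows 1 and 4 agree on Branch; apply Branch→CName and equate their CName entries.
Rows 1 and 3 agree on OpenDate; apply OpenDate→Type and equate their Type entries.
Row 1 is now all distinguished symbols — the join is lossless.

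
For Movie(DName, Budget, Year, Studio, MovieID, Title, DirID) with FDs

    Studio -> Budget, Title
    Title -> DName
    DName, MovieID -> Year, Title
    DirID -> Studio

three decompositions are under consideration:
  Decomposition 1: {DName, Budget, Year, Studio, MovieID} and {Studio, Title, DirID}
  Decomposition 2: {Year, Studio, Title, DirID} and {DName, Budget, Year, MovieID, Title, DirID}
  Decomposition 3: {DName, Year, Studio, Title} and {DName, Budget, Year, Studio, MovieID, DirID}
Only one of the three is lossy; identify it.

Decomposition 1

Decomposition 1: common = {Studio}, closure = {DName, Budget, Studio, Title} → lossy.
Decomposition 2: common = {Year, Title, DirID}, closure = {DName, Budget, Year, Studio, Title, DirID} → lossless.
Decomposition 3: common = {DName, Year, Studio}, closure = {DName, Budget, Year, Studio, Title} → lossless.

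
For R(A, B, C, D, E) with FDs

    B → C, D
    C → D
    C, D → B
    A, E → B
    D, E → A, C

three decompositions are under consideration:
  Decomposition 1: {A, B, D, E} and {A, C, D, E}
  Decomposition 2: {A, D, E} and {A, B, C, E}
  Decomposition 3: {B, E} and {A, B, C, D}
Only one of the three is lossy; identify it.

Decomposition 3

Decomposition 1: common = {A, D, E}, closure = {A, B, C, D, E} → lossless.
Decomposition 2: common = {A, E}, closure = {A, B, C, D, E} → lossless.
Decomposition 3: common = {B}, closure = {B, C, D} → lossy.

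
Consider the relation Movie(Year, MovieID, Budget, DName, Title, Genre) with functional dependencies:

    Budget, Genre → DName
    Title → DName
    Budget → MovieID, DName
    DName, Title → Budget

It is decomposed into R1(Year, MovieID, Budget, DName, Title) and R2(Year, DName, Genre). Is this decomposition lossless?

No

Common attributes: R1 ∩ R2 = {Year, DName}.
No dependency enlarges {Year, DName}, so (Year, DName)⁺ = {Year, DName}.
The closure contains neither all of R1 = {Year, MovieID, Budget, DName, Title} nor all of R2 = {Year, DName, Genre}, so the common attributes are not a superkey of either fragment. The join is lossy.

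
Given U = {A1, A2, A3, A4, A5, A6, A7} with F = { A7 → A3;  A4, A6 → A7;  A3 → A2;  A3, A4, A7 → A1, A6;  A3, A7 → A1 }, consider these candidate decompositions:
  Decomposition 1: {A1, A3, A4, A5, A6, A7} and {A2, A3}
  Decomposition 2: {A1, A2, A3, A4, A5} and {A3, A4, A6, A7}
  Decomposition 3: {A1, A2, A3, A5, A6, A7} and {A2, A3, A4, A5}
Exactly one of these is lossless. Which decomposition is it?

Decomposition 1

Decomposition 1: common = {A3}, closure = {A2, A3} → lossless.
Decomposition 2: common = {A3, A4}, closure = {A2, A3, A4} → lossy.
Decomposition 3: common = {A2, A3, A5}, closure = {A2, A3, A5} → lossy.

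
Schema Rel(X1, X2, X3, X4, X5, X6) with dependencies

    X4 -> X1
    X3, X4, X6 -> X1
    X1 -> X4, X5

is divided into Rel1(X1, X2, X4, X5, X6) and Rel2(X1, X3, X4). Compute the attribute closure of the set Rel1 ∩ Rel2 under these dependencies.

X1, X4, X5

Rel1 ∩ Rel2 = {X1, X4}.
X1 → X4, X5 applies, adding X5
Closure: {X1, X4, X5}.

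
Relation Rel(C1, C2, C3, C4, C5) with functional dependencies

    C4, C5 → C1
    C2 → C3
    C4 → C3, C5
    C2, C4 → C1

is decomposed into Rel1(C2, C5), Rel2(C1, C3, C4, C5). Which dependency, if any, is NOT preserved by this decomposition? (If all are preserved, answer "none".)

C2 → C3

Check C2 → C3: no single fragment contains all of {C2, C3}, and the restricted closure of {C2} across the fragments never reaches {C3}.
C4, C5 → C1 is preserved.
C4 → C3, C5 is preserved.
C2, C4 → C1 is preserved.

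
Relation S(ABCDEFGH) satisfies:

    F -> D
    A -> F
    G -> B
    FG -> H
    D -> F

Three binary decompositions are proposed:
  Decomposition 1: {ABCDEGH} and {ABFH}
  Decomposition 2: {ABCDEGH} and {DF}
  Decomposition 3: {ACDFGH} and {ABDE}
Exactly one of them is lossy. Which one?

Decomposition 3

Decomposition 1: common = {ABH}, closure = {ABDFH} → lossless.
Decomposition 2: common = {D}, closure = {DF} → lossless.
Decomposition 3: common = {AD}, closure = {ADF} → lossy.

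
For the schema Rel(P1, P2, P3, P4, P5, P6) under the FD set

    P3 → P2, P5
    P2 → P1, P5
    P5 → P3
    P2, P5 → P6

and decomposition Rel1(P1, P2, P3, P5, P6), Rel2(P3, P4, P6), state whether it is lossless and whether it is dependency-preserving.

lossless and dependency-preserving

Lossless test: (P3, P6)⁺ = {P1, P2, P3, P5, P6}, which contains all of one fragment — lossless.
Dependency preservation: every FD's attributes lie within a single fragment, so each can be enforced locally — preserved.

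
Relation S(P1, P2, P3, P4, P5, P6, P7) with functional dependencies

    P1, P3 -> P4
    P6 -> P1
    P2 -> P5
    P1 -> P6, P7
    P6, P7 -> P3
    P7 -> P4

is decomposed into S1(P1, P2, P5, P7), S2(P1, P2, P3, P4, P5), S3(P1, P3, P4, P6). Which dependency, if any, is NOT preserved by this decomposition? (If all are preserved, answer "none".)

P7 -> P4

Check P7 → P4: no single fragment contains all of {P4, P7}, and the restricted closure of {P7} across the fragments never reaches {P4}.
P1, P3 → P4 is preserved.
P6 → P1 is preserved.
P2 → P5 is preserved.
P1 → P6, P7 is preserved.
P6, P7 → P3 is preserved.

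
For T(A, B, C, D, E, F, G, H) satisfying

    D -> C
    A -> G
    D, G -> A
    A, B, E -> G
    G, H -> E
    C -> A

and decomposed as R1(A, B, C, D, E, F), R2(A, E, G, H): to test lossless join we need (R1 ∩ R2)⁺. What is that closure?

R1 ∩ R2 = {A, E}.
A → G applies, adding G
Closure: {A, E, G}.

A, E, G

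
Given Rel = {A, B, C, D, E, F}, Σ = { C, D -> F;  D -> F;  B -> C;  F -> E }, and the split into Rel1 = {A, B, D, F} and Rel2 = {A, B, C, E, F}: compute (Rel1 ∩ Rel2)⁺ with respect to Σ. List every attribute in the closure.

Rel1 ∩ Rel2 = {A, B, F}.
B → C applies, adding C
F → E applies, adding E
Closure: {A, B, C, E, F}.

A, B, C, E, F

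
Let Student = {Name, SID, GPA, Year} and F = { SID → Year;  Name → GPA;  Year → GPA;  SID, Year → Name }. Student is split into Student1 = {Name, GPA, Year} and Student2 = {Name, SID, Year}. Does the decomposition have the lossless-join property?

Common attributes: Student1 ∩ Student2 = {Name, Year}.
Closure of {Name, Year}: Name → GPA applies, adding GPA. So (Name, Year)⁺ = {Name, GPA, Year}.
This closure contains every attribute of Student1, so Student1 ∩ Student2 → Student1. The join is lossless.

Yes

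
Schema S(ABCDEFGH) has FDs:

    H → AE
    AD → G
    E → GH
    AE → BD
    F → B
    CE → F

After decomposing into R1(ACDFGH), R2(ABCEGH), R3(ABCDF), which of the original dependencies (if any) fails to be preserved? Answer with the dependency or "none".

H → AE lies within R2.
AD → G lies within R1.
E → GH lies within R2.
AE → BD: restricted closure across fragments reaches BD.
F → B lies within R3.
CE → F: restricted closure across fragments reaches F.
Every dependency is enforceable on the fragments, so the decomposition is dependency-preserving.

none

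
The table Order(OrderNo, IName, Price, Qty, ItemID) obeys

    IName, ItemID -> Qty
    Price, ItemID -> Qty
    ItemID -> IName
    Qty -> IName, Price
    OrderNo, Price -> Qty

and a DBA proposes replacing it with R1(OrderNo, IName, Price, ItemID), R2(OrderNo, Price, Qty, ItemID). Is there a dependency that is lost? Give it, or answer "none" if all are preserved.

Check Qty → IName, Price: no single fragment contains all of {IName, Price, Qty}, and the restricted closure of {Qty} across the fragments never reaches {IName, Price}.
IName, ItemID → Qty is preserved.
Price, ItemID → Qty is preserved.
ItemID → IName is preserved.
OrderNo, Price → Qty is preserved.

Qty -> IName, Price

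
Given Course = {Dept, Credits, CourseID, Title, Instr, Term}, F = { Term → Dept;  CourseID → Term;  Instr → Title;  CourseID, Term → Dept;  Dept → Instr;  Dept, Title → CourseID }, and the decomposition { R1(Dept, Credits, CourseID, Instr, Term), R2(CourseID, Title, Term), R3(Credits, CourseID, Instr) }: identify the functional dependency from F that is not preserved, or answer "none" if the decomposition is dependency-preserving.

Instr → Title

Check Instr → Title: no single fragment contains all of {Title, Instr}, and the restricted closure of {Instr} across the fragments never reaches {Title}.
Term → Dept is preserved.
CourseID → Term is preserved.
CourseID, Term → Dept is preserved.
Dept → Instr is preserved.
Dept, Title → CourseID is preserved.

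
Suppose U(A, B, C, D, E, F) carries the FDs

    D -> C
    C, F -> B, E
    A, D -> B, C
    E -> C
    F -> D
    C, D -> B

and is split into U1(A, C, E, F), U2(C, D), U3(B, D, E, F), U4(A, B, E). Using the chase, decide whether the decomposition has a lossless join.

Chase test. Columns are A, B, C, D, E, F; row i has aⱼ where attribute j ∈ Ui, else bᵢⱼ.
Initial tableau (one row per fragment):
  row 1: a1 b12 a3 b14 a5 a6
  row 2: b21 b22 a3 a4 b25 b26
  row 3: b31 a2 b33 a4 a5 a6
  row 4: a1 a2 b43 b44 a5 b46
Rows 2 and 3 agree on D; apply D→C and equate their C entries.
Rows 1 and 3 agree on C, F; apply C, F→B, E and equate their B, E entries.
Rows 1 and 4 agree on E; apply E→C and equate their C entries.
Rows 1 and 3 agree on F; apply F→D and equate their D entries.
Rows 1 and 2 agree on C, D; apply C, D→B and equate their B entries.
Row 1 is now all distinguished symbols — the join is lossless.

Yes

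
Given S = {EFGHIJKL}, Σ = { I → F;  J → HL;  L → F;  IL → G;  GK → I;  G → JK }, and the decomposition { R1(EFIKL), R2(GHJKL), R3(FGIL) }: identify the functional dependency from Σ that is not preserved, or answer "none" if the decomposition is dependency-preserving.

none

I → F lies within R1.
J → HL lies within R2.
L → F lies within R1.
IL → G lies within R3.
GK → I: restricted closure across fragments reaches I.
G → JK lies within R2.
Every dependency is enforceable on the fragments, so the decomposition is dependency-preserving.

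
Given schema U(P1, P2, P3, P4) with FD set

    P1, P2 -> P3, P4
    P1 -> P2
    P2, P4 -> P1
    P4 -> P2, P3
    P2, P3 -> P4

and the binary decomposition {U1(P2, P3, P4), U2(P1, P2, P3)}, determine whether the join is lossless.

Yes

Common attributes: U1 ∩ U2 = {P2, P3}.
Closure of {P2, P3}: P2, P3 → P4 applies, adding P4; P2, P4 → P1 applies, adding P1. So (P2, P3)⁺ = {P1, P2, P3, P4}.
This closure contains every attribute of U1, so U1 ∩ U2 → U1. The join is lossless.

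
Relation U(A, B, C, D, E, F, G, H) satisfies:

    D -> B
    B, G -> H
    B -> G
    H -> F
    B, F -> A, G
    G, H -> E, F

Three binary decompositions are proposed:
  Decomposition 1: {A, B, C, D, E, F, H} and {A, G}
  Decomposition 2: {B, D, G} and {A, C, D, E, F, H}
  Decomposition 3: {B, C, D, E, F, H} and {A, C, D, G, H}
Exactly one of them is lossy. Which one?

Decomposition 1: common = {A}, closure = {A} → lossy.
Decomposition 2: common = {D}, closure = {A, B, D, E, F, G, H} → lossless.
Decomposition 3: common = {C, D, H}, closure = {A, B, C, D, E, F, G, H} → lossless.

Decomposition 1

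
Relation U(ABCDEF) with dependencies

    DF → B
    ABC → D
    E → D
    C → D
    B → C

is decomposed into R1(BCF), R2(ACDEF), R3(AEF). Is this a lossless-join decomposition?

Chase test. Columns are ABCDEF; row i has aⱼ where attribute j ∈ Ri, else bᵢⱼ.
Initial tableau (one row per fragment):
  row 1: b11 a2 a3 b14 b15 a6
  row 2: a1 b22 a3 a4 a5 a6
  row 3: a1 b32 b33 b34 a5 a6
Rows 2 and 3 agree on E; apply E→D and equate their D entries.
Rows 1 and 2 agree on C; apply C→D and equate their D entries.
Rows 1 and 2 agree on DF; apply DF→B and equate their B entries.
Rows 1 and 3 agree on DF; apply DF→B and equate their B entries.
Rows 1 and 3 agree on B; apply B→C and equate their C entries.
Row 2 is now all distinguished symbols — the join is lossless.

Yes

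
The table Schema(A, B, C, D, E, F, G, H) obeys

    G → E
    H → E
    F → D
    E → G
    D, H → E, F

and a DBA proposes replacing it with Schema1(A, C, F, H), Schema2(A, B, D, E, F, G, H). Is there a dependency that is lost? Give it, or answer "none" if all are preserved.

none

G → E lies within Schema2.
H → E lies within Schema2.
F → D lies within Schema2.
E → G lies within Schema2.
D, H → E, F lies within Schema2.
Every dependency is enforceable on the fragments, so the decomposition is dependency-preserving.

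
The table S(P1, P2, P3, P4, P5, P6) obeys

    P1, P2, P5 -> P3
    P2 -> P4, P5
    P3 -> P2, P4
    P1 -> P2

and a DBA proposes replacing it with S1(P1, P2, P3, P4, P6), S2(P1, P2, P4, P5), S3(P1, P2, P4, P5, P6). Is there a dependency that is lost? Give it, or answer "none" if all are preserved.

none

P1, P2, P5 → P3: restricted closure across fragments reaches P3.
P2 → P4, P5 lies within S2.
P3 → P2, P4 lies within S1.
P1 → P2 lies within S1.
Every dependency is enforceable on the fragments, so the decomposition is dependency-preserving.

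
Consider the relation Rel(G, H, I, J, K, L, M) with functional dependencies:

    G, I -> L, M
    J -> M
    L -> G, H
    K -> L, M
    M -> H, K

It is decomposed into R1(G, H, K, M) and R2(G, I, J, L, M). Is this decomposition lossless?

Yes

Common attributes: R1 ∩ R2 = {G, M}.
Closure of {G, M}: M → H, K applies, adding H, K; K → L, M applies, adding L. So (G, M)⁺ = {G, H, K, L, M}.
This closure contains every attribute of R1, so R1 ∩ R2 → R1. The join is lossless.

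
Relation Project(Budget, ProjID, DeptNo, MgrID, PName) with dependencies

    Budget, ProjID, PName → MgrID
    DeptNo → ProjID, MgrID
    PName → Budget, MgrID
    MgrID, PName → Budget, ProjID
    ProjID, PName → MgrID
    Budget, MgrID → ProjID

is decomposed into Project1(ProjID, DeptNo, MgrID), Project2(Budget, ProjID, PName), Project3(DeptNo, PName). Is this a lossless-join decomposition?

Chase test. Columns are Budget, ProjID, DeptNo, MgrID, PName; row i has aⱼ where attribute j ∈ Projecti, else bᵢⱼ.
Initial tableau (one row per fragment):
  row 1: b11 a2 a3 a4 b15
  row 2: a1 a2 b23 b24 a5
  row 3: b31 b32 a3 b34 a5
Rows 1 and 3 agree on DeptNo; apply DeptNo→ProjID, MgrID and equate their ProjID, MgrID entries.
Rows 2 and 3 agree on PName; apply PName→Budget, MgrID and equate their Budget, MgrID entries.
Row 3 is now all distinguished symbols — the join is lossless.

Yes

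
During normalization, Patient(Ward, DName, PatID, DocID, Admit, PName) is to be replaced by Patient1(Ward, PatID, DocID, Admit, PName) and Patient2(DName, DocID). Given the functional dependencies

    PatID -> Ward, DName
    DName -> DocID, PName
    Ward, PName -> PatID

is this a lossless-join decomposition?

Common attributes: Patient1 ∩ Patient2 = {DocID}.
No dependency enlarges {DocID}, so (DocID)⁺ = {DocID}.
The closure contains neither all of Patient1 = {Ward, PatID, DocID, Admit, PName} nor all of Patient2 = {DName, DocID}, so the common attributes are not a superkey of either fragment. The join is lossy.

No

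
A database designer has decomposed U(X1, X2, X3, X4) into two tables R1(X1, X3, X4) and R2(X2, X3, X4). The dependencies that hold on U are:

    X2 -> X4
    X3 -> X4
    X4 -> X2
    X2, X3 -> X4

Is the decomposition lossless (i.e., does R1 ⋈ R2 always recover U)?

Common attributes: R1 ∩ R2 = {X3, X4}.
Closure of {X3, X4}: X4 → X2 applies, adding X2. So (X3, X4)⁺ = {X2, X3, X4}.
This closure contains every attribute of R2, so R1 ∩ R2 → R2. The join is lossless.

Yes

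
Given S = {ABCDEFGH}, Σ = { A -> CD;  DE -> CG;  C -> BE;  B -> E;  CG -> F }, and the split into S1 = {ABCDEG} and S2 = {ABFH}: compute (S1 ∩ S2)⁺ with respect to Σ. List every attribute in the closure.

S1 ∩ S2 = {AB}.
A → CD applies, adding CD
C → BE applies, adding E
DE → CG applies, adding G
CG → F applies, adding F
Closure: {ABCDEFG}.

ABCDEFG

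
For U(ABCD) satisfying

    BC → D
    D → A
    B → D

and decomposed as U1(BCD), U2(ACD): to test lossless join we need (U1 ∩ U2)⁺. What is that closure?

U1 ∩ U2 = {CD}.
D → A applies, adding A
Closure: {ACD}.

ACD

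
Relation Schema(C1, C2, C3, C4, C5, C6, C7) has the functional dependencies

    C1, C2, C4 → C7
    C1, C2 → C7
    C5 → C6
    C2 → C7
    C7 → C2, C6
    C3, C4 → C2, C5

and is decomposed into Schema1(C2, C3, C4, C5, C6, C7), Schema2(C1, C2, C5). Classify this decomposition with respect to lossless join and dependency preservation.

Lossless test: (C2, C5)⁺ = {C2, C5, C6, C7}, which is a superkey of neither fragment — lossy.
Dependency preservation: C1, C2, C4 → C7; C1, C2 → C7 are not contained in any single fragment, but the restricted closure of each left-hand side across the fragments still reaches the right-hand side; the remaining FDs each lie inside some fragment. All dependencies are preserved.

lossy but dependency-preserving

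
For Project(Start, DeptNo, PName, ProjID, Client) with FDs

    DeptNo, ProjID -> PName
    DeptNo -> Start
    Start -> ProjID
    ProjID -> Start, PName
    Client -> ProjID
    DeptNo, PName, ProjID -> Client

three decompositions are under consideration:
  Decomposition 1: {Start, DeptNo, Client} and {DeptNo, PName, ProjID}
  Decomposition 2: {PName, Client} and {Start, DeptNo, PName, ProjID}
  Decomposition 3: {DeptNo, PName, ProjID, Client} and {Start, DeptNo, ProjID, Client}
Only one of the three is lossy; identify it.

Decomposition 1: common = {DeptNo}, closure = {Start, DeptNo, PName, ProjID, Client} → lossless.
Decomposition 2: common = {PName}, closure = {PName} → lossy.
Decomposition 3: common = {DeptNo, ProjID, Client}, closure = {Start, DeptNo, PName, ProjID, Client} → lossless.

Decomposition 2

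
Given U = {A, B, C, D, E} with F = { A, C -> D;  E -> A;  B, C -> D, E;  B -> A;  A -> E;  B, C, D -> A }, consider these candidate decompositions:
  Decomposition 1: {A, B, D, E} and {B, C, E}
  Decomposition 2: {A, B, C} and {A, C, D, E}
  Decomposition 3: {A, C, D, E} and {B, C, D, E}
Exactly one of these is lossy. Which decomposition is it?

Decomposition 1

Decomposition 1: common = {B, E}, closure = {A, B, E} → lossy.
Decomposition 2: common = {A, C}, closure = {A, C, D, E} → lossless.
Decomposition 3: common = {C, D, E}, closure = {A, C, D, E} → lossless.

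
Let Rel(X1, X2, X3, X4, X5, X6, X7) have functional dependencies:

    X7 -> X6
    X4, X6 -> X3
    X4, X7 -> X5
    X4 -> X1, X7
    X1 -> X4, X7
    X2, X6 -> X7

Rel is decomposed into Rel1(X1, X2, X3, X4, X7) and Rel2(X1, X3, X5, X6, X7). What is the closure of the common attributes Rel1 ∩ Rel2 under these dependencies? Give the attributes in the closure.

Rel1 ∩ Rel2 = {X1, X3, X7}.
X7 → X6 applies, adding X6
X1 → X4, X7 applies, adding X4
X4, X7 → X5 applies, adding X5
Closure: {X1, X3, X4, X5, X6, X7}.

X1, X3, X4, X5, X6, X7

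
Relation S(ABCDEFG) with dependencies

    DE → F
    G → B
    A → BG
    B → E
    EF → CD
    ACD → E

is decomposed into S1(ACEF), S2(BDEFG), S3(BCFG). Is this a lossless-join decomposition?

Chase test. Columns are ABCDEFG; row i has aⱼ where attribute j ∈ Si, else bᵢⱼ.
Initial tableau (one row per fragment):
  row 1: a1 b12 a3 b14 a5 a6 b17
  row 2: b21 a2 b23 a4 a5 a6 a7
  row 3: b31 a2 a3 b34 b35 a6 a7
Rows 2 and 3 agree on B; apply B→E and equate their E entries.
Rows 1 and 2 agree on EF; apply EF→CD and equate their CD entries.
Rows 1 and 3 agree on EF; apply EF→CD and equate their CD entries.
No row becomes fully distinguished — the join is lossy.

No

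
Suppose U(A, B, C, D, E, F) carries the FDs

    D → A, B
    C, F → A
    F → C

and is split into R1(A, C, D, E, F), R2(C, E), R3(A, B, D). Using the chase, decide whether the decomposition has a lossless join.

Yes

Chase test. Columns are A, B, C, D, E, F; row i has aⱼ where attribute j ∈ Ri, else bᵢⱼ.
Initial tableau (one row per fragment):
  row 1: a1 b12 a3 a4 a5 a6
  row 2: b21 b22 a3 b24 a5 b26
  row 3: a1 a2 b33 a4 b35 b36
Rows 1 and 3 agree on D; apply D→A, B and equate their A, B entries.
Row 1 is now all distinguished symbols — the join is lossless.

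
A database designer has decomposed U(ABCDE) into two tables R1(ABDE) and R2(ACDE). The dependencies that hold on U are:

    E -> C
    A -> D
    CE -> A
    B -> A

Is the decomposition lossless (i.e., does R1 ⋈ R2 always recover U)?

Yes

Common attributes: R1 ∩ R2 = {ADE}.
Closure of {ADE}: E → C applies, adding C. So (ADE)⁺ = {ACDE}.
This closure contains every attribute of R2, so R1 ∩ R2 → R2. The join is lossless.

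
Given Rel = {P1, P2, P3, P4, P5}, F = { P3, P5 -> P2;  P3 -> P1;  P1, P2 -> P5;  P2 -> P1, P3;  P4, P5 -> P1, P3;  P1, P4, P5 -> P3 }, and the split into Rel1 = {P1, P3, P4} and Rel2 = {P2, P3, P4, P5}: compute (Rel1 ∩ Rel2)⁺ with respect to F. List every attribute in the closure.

Rel1 ∩ Rel2 = {P3, P4}.
P3 → P1 applies, adding P1
Closure: {P1, P3, P4}.

P1, P3, P4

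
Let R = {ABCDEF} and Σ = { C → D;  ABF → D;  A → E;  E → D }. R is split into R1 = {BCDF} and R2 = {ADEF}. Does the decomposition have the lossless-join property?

No

Common attributes: R1 ∩ R2 = {DF}.
No dependency enlarges {DF}, so (DF)⁺ = {DF}.
The closure contains neither all of R1 = {BCDF} nor all of R2 = {ADEF}, so the common attributes are not a superkey of either fragment. The join is lossy.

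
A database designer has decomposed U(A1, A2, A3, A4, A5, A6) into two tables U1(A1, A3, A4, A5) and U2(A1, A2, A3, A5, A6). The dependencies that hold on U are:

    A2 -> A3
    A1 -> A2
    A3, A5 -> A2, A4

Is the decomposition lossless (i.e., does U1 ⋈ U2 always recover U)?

Common attributes: U1 ∩ U2 = {A1, A3, A5}.
Closure of {A1, A3, A5}: A1 → A2 applies, adding A2; A3, A5 → A2, A4 applies, adding A4. So (A1, A3, A5)⁺ = {A1, A2, A3, A4, A5}.
This closure contains every attribute of U1, so U1 ∩ U2 → U1. The join is lossless.

Yes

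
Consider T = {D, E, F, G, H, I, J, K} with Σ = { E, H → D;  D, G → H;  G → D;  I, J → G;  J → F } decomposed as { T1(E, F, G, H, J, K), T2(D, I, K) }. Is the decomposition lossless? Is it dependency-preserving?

Lossless test: (K)⁺ = {K}, which is a superkey of neither fragment — lossy.
Dependency preservation: the restricted closure of {E, H} across the fragments never reaches {D}, so E, H → D cannot be enforced without a join — not preserved.

lossy and not dependency-preserving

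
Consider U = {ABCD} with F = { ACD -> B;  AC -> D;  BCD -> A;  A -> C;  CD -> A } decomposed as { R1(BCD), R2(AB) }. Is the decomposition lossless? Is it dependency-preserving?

Lossless test: (B)⁺ = {B}, which is a superkey of neither fragment — lossy.
Dependency preservation: the restricted closure of {AC} across the fragments never reaches {D}, so AC → D cannot be enforced without a join — not preserved.

lossy and not dependency-preserving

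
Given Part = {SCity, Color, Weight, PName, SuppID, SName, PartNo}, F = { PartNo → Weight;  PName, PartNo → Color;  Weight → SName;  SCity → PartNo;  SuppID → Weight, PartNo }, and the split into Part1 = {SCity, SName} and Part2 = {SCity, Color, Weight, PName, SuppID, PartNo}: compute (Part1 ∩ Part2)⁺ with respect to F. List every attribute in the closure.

SCity, Weight, SName, PartNo

Part1 ∩ Part2 = {SCity}.
SCity → PartNo applies, adding PartNo
PartNo → Weight applies, adding Weight
Weight → SName applies, adding SName
Closure: {SCity, Weight, SName, PartNo}.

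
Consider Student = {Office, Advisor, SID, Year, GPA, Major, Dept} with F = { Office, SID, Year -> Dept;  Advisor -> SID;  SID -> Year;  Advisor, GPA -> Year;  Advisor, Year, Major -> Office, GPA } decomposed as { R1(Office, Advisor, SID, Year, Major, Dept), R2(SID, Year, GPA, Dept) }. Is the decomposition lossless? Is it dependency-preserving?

Lossless test: (SID, Year, Dept)⁺ = {SID, Year, Dept}, which is a superkey of neither fragment — lossy.
Dependency preservation: the restricted closure of {Advisor, Year, Major} across the fragments never reaches {Office, GPA}, so Advisor, Year, Major → Office, GPA cannot be enforced without a join — not preserved.

lossy and not dependency-preserving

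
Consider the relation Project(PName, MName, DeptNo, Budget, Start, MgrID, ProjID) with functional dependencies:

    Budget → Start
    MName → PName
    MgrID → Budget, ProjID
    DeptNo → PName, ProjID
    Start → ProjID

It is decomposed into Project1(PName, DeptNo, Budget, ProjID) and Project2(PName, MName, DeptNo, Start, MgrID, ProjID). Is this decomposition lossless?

No

Common attributes: Project1 ∩ Project2 = {PName, DeptNo, ProjID}.
No dependency enlarges {PName, DeptNo, ProjID}, so (PName, DeptNo, ProjID)⁺ = {PName, DeptNo, ProjID}.
The closure contains neither all of Project1 = {PName, DeptNo, Budget, ProjID} nor all of Project2 = {PName, MName, DeptNo, Start, MgrID, ProjID}, so the common attributes are not a superkey of either fragment. The join is lossy.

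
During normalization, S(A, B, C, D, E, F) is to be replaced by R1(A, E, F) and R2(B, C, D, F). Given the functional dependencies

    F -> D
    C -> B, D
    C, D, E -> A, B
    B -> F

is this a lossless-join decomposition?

No

Common attributes: R1 ∩ R2 = {F}.
Closure of {F}: F → D applies, adding D. So (F)⁺ = {D, F}.
The closure contains neither all of R1 = {A, E, F} nor all of R2 = {B, C, D, F}, so the common attributes are not a superkey of either fragment. The join is lossy.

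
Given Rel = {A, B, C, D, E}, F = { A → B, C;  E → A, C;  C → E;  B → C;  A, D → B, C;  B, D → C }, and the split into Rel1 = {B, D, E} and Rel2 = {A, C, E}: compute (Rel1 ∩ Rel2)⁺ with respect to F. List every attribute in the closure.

Rel1 ∩ Rel2 = {E}.
E → A, C applies, adding A, C
A → B, C applies, adding B
Closure: {A, B, C, E}.

A, B, C, E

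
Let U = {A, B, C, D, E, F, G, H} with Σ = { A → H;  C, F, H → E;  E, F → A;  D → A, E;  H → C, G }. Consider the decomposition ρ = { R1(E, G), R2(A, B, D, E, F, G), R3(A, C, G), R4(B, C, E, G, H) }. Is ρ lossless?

Chase test. Columns are A, B, C, D, E, F, G, H; row i has aⱼ where attribute j ∈ Ri, else bᵢⱼ.
Initial tableau (one row per fragment):
  row 1: b11 b12 b13 b14 a5 b16 a7 b18
  row 2: a1 a2 b23 a4 a5 a6 a7 b28
  row 3: a1 b32 a3 b34 b35 b36 a7 b38
  row 4: b41 a2 a3 b44 a5 b46 a7 a8
Rows 2 and 3 agree on A; apply A→H and equate their H entries.
Rows 2 and 3 agree on H; apply H→C, G and equate their C, G entries.
No row becomes fully distinguished — the join is lossy.

No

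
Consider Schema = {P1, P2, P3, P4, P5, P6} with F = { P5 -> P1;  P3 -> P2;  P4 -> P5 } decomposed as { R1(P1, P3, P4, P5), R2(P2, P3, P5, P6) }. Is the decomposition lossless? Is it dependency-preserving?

lossy but dependency-preserving

Lossless test: (P3, P5)⁺ = {P1, P2, P3, P5}, which is a superkey of neither fragment — lossy.
Dependency preservation: every FD's attributes lie within a single fragment, so each can be enforced locally — preserved.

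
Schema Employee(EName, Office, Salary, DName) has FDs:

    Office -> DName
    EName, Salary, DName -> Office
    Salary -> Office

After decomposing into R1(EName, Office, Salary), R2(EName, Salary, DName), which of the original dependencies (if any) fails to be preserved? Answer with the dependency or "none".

Check Office → DName: no single fragment contains all of {Office, DName}, and the restricted closure of {Office} across the fragments never reaches {DName}.
EName, Salary, DName → Office is preserved.
Salary → Office is preserved.

Office -> DName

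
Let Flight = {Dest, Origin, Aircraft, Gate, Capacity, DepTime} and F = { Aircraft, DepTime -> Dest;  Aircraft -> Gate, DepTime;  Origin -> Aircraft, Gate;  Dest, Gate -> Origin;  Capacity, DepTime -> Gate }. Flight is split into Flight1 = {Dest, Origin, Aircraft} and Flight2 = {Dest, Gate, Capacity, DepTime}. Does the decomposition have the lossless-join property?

Common attributes: Flight1 ∩ Flight2 = {Dest}.
No dependency enlarges {Dest}, so (Dest)⁺ = {Dest}.
The closure contains neither all of Flight1 = {Dest, Origin, Aircraft} nor all of Flight2 = {Dest, Gate, Capacity, DepTime}, so the common attributes are not a superkey of either fragment. The join is lossy.

No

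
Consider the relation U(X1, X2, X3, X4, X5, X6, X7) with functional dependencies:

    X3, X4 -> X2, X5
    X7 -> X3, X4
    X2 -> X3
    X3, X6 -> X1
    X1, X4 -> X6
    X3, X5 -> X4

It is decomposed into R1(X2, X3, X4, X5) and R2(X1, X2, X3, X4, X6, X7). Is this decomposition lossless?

Yes

Common attributes: R1 ∩ R2 = {X2, X3, X4}.
Closure of {X2, X3, X4}: X3, X4 → X2, X5 applies, adding X5. So (X2, X3, X4)⁺ = {X2, X3, X4, X5}.
This closure contains every attribute of R1, so R1 ∩ R2 → R1. The join is lossless.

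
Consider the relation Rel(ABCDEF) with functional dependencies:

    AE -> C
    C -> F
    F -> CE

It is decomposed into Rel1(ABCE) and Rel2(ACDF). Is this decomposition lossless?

No

Common attributes: Rel1 ∩ Rel2 = {AC}.
Closure of {AC}: C → F applies, adding F; F → CE applies, adding E. So (AC)⁺ = {ACEF}.
The closure contains neither all of Rel1 = {ABCE} nor all of Rel2 = {ACDF}, so the common attributes are not a superkey of either fragment. The join is lossy.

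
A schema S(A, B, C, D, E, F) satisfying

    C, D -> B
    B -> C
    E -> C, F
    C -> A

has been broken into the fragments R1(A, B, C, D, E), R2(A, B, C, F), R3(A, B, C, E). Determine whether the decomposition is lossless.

No

Chase test. Columns are A, B, C, D, E, F; row i has aⱼ where attribute j ∈ Ri, else bᵢⱼ.
Initial tableau (one row per fragment):
  row 1: a1 a2 a3 a4 a5 b16
  row 2: a1 a2 a3 b24 b25 a6
  row 3: a1 a2 a3 b34 a5 b36
Rows 1 and 3 agree on E; apply E→C, F and equate their C, F entries.
No row becomes fully distinguished — the join is lossy.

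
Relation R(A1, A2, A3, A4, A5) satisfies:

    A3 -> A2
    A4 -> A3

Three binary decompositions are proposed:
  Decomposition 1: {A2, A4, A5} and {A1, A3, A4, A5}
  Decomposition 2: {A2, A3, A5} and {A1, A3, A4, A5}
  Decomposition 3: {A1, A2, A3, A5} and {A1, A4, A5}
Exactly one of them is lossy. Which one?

Decomposition 1: common = {A4, A5}, closure = {A2, A3, A4, A5} → lossless.
Decomposition 2: common = {A3, A5}, closure = {A2, A3, A5} → lossless.
Decomposition 3: common = {A1, A5}, closure = {A1, A5} → lossy.

Decomposition 3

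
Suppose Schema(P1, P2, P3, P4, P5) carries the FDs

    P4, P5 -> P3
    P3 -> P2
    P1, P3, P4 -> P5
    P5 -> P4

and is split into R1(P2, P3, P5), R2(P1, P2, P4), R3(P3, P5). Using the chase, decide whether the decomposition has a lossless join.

Chase test. Columns are P1, P2, P3, P4, P5; row i has aⱼ where attribute j ∈ Ri, else bᵢⱼ.
Initial tableau (one row per fragment):
  row 1: b11 a2 a3 b14 a5
  row 2: a1 a2 b23 a4 b25
  row 3: b31 b32 a3 b34 a5
Rows 1 and 3 agree on P3; apply P3→P2 and equate their P2 entries.
Rows 1 and 3 agree on P5; apply P5→P4 and equate their P4 entries.
No row becomes fully distinguished — the join is lossy.

No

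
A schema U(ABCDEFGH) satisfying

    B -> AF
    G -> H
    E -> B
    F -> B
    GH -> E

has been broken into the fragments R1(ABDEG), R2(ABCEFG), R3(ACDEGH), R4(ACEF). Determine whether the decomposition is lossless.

Yes

Chase test. Columns are ABCDEFGH; row i has aⱼ where attribute j ∈ Ri, else bᵢⱼ.
Initial tableau (one row per fragment):
  row 1: a1 a2 b13 a4 a5 b16 a7 b18
  row 2: a1 a2 a3 b24 a5 a6 a7 b28
  row 3: a1 b32 a3 a4 a5 b36 a7 a8
  row 4: a1 b42 a3 b44 a5 a6 b47 b48
Rows 1 and 2 agree on B; apply B→AF and equate their AF entries.
Rows 1 and 2 agree on G; apply G→H and equate their H entries.
Rows 1 and 3 agree on G; apply G→H and equate their H entries.
Rows 1 and 3 agree on E; apply E→B and equate their B entries.
Rows 1 and 4 agree on E; apply E→B and equate their B entries.
Rows 1 and 3 agree on B; apply B→AF and equate their AF entries.
Row 3 is now all distinguished symbols — the join is lossless.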